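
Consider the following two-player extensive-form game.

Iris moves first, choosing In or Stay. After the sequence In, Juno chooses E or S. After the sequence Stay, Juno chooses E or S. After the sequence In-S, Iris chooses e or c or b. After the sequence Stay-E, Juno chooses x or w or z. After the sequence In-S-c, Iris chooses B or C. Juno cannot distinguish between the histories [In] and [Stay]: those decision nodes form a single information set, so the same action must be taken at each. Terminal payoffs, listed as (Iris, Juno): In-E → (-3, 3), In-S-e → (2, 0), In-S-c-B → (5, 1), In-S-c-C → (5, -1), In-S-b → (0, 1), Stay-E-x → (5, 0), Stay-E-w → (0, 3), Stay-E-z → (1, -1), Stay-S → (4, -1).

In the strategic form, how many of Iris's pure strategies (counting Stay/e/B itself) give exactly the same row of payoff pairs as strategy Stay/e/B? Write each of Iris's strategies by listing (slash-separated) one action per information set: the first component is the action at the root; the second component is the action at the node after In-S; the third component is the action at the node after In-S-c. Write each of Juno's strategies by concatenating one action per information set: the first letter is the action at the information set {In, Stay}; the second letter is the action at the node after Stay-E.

Row for Stay/e/B (columns Ex, Ew, Ez, Sx, Sw, Sz): (5,0) (0,3) (1,-1) (4,-1) (4,-1) (4,-1).
Under Stay/e/B, Iris's choice at the node after In-S and at the node after In-S-c can never be reached regardless of what Juno does, so varying those choices leaves every outcome unchanged.
Holding the reachable choices fixed and varying the unreachable ones freely already gives 3 × 2 = 6 equivalent strategies.
No other strategy reproduces this row, so those 6 are the full class: Stay/e/B, Stay/e/C, Stay/c/B, Stay/c/C, Stay/b/B, Stay/b/C.

6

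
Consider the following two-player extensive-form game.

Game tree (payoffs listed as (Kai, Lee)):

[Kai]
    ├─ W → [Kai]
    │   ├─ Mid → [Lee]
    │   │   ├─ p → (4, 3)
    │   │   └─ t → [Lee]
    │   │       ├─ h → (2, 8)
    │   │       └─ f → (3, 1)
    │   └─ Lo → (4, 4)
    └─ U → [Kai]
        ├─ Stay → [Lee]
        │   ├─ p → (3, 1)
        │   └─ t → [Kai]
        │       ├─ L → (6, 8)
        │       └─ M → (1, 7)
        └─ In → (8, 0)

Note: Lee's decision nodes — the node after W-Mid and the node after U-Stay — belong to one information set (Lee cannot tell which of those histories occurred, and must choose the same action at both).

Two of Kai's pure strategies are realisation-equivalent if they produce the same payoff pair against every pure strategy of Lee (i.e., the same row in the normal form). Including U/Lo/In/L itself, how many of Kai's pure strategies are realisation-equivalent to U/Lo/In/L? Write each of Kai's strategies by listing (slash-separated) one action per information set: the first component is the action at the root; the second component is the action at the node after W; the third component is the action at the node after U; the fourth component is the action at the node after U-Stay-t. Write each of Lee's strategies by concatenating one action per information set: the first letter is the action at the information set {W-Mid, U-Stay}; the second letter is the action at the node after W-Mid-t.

4

Row for U/Lo/In/L (columns ph, pf, th, tf): (8,0) (8,0) (8,0) (8,0).
Under U/Lo/In/L, Kai's choice at the node after W and at the node after U-Stay-t can never be reached regardless of what Lee does, so varying those choices leaves every outcome unchanged.
Holding the reachable choices fixed and varying the unreachable ones freely already gives 2 × 2 = 4 equivalent strategies.
No other strategy reproduces this row, so those 4 are the full class: U/Mid/In/L, U/Mid/In/M, U/Lo/In/L, U/Lo/In/M.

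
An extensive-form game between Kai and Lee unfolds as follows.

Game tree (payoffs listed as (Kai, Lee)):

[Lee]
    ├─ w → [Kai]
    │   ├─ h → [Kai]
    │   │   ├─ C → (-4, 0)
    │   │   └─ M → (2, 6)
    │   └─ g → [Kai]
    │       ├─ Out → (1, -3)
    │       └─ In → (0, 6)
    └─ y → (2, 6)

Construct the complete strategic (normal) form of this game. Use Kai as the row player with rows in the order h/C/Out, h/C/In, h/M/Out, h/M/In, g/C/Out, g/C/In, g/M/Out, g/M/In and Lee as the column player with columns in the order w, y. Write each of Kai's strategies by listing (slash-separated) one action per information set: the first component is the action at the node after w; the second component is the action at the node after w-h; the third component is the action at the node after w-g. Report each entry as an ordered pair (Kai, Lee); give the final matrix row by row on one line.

h/C/Out: (-4,0) (2,6) | h/C/In: (-4,0) (2,6) | h/M/Out: (2,6) (2,6) | h/M/In: (2,6) (2,6) | g/C/Out: (1,-3) (2,6) | g/C/In: (0,6) (2,6) | g/M/Out: (1,-3) (2,6) | g/M/In: (0,6) (2,6)

Row h/C/Out: w→(-4,0), y→(2,6)
Row h/C/In: w→(-4,0), y→(2,6)
Row h/M/Out: w→(2,6), y→(2,6)
Row h/M/In: w→(2,6), y→(2,6)
Row g/C/Out: w→(1,-3), y→(2,6)
Row g/C/In: w→(0,6), y→(2,6)
Row g/M/Out: w→(1,-3), y→(2,6)
Row g/M/In: w→(0,6), y→(2,6)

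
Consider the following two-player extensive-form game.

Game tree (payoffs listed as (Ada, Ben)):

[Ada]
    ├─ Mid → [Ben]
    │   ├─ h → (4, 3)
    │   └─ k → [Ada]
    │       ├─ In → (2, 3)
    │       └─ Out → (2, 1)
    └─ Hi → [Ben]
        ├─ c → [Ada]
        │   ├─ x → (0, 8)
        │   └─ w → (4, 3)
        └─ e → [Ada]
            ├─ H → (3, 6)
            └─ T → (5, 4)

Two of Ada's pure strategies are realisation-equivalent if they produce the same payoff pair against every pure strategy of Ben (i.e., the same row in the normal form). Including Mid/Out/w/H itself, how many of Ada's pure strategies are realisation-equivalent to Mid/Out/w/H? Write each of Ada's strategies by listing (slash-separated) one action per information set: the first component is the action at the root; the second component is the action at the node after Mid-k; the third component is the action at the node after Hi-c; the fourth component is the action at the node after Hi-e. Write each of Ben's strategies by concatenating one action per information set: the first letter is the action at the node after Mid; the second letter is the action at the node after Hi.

4

Row for Mid/Out/w/H (columns hc, he, kc, ke): (4,3) (4,3) (2,1) (2,1).
Under Mid/Out/w/H, Ada's choice at the node after Hi-c and at the node after Hi-e can never be reached regardless of what Ben does, so varying those choices leaves every outcome unchanged.
Holding the reachable choices fixed and varying the unreachable ones freely already gives 2 × 2 = 4 equivalent strategies.
No other strategy reproduces this row, so those 4 are the full class: Mid/Out/x/H, Mid/Out/x/T, Mid/Out/w/H, Mid/Out/w/T.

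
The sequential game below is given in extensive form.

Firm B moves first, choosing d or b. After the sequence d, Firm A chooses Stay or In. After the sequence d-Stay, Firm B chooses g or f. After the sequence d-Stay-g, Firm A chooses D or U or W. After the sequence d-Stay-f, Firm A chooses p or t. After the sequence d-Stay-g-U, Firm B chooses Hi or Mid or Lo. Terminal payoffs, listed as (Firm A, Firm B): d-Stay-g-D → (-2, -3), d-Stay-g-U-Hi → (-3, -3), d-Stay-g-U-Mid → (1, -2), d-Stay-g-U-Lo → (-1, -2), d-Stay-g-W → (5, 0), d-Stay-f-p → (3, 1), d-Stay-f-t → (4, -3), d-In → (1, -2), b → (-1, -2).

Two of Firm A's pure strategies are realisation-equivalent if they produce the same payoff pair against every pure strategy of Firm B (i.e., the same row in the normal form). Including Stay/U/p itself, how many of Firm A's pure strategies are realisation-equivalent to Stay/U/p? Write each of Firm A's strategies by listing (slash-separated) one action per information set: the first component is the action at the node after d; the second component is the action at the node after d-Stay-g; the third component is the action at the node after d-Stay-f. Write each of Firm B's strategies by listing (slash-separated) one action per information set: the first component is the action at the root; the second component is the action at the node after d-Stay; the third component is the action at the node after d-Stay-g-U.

Row for Stay/U/p (columns d/g/Hi, d/g/Mid, d/g/Lo, d/f/Hi, d/f/Mid, d/f/Lo, b/g/Hi, b/g/Mid, b/g/Lo, b/f/Hi, b/f/Mid, b/f/Lo): (-3,-3) (1,-2) (-1,-2) (3,1) (3,1) (3,1) (-1,-2) (-1,-2) (-1,-2) (-1,-2) (-1,-2) (-1,-2).
Every one of Firm A's information sets is on the play path for some reply by Firm B when Firm A follows Stay/U/p.
Changing the action at any of them therefore changes at least one column, so only Stay/U/p itself gives this row.

1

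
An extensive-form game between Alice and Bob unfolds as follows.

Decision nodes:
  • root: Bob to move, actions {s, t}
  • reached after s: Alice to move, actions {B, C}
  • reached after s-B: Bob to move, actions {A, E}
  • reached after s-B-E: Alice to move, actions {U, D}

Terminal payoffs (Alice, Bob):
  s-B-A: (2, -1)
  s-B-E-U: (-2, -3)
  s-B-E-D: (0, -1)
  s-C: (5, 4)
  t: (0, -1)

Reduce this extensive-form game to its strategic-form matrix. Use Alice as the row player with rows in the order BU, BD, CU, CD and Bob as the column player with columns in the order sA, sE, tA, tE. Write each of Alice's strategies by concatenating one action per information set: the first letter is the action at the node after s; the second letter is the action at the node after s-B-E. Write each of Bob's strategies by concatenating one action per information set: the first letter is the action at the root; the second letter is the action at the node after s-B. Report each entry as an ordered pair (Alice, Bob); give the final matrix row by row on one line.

BU: (2,-1) (-2,-3) (0,-1) (0,-1) | BD: (2,-1) (0,-1) (0,-1) (0,-1) | CU: (5,4) (5,4) (0,-1) (0,-1) | CD: (5,4) (5,4) (0,-1) (0,-1)

           sA       sE       tA       tE
  BU   (2,-1)  (-2,-3)   (0,-1)   (0,-1)
  BD   (2,-1)   (0,-1)   (0,-1)   (0,-1)
  CU    (5,4)    (5,4)   (0,-1)   (0,-1)
  CD    (5,4)    (5,4)   (0,-1)   (0,-1)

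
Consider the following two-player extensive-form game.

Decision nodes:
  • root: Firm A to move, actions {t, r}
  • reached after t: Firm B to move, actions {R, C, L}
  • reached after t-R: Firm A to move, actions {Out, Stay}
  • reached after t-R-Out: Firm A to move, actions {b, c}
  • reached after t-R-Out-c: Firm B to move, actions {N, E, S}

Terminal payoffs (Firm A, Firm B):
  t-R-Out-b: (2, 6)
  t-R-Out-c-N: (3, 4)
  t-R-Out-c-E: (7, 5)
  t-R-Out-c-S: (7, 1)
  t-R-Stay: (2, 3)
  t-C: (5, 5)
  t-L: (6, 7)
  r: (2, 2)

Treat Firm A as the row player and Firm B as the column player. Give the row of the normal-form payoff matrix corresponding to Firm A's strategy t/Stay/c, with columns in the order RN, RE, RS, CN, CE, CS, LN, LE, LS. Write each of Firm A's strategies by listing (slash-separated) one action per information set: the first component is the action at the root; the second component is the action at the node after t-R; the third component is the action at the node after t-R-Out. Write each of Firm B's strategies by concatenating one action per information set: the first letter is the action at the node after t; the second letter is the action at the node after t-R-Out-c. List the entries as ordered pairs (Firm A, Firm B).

vs RN: Firm A plays t → Firm B plays R at [t] → Firm A plays Stay at [t-R] → (2, 3)
vs RE: Firm A plays t → Firm B plays R at [t] → Firm A plays Stay at [t-R] → (2, 3)
vs RS: Firm A plays t → Firm B plays R at [t] → Firm A plays Stay at [t-R] → (2, 3)
vs CN: Firm A plays t → Firm B plays C at [t] → (5, 5)
vs CE: Firm A plays t → Firm B plays C at [t] → (5, 5)
vs CS: Firm A plays t → Firm B plays C at [t] → (5, 5)
vs LN: Firm A plays t → Firm B plays L at [t] → (6, 7)
vs LE: Firm A plays t → Firm B plays L at [t] → (6, 7)
vs LS: Firm A plays t → Firm B plays L at [t] → (6, 7)

(2,3) (2,3) (2,3) (5,5) (5,5) (5,5) (6,7) (6,7) (6,7)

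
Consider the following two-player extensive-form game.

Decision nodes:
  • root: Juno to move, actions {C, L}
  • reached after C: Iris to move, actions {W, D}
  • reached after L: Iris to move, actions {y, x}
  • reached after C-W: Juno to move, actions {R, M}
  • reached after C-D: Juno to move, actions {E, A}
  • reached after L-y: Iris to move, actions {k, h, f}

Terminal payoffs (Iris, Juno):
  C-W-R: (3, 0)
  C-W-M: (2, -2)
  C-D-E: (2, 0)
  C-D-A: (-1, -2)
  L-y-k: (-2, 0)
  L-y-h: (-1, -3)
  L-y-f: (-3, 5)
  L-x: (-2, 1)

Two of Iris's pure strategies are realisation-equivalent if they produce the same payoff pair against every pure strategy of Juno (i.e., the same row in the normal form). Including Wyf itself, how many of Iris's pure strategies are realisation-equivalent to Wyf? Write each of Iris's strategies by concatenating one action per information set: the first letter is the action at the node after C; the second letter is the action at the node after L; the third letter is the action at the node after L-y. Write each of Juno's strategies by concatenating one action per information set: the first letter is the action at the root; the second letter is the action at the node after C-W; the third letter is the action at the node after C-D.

1

Row for Wyf (columns CRE, CRA, CME, CMA, LRE, LRA, LME, LMA): (3,0) (3,0) (2,-2) (2,-2) (-3,5) (-3,5) (-3,5) (-3,5).
Every one of Iris's information sets is on the play path for some reply by Juno when Iris follows Wyf.
Changing the action at any of them therefore changes at least one column, so only Wyf itself gives this row.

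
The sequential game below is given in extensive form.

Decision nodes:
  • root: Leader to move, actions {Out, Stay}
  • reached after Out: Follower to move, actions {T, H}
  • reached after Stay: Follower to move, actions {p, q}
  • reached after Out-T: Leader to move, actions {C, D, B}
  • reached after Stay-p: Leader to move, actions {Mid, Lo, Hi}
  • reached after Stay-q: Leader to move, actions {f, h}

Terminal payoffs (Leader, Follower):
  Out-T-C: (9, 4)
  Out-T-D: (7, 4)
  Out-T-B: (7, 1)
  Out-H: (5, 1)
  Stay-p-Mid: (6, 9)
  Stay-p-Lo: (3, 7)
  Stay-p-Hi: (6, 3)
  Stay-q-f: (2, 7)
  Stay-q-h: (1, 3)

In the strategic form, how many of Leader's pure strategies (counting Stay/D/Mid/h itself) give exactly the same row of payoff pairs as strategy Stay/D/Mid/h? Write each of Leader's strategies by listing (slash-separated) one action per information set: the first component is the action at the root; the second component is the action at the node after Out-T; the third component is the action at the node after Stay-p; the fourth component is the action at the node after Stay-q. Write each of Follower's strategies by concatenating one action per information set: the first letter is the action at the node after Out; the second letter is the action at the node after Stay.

Row for Stay/D/Mid/h (columns Tp, Tq, Hp, Hq): (6,9) (1,3) (6,9) (1,3).
Under Stay/D/Mid/h, Leader's choice at the node after Out-T can never be reached regardless of what Follower does, so varying those choices leaves every outcome unchanged.
Holding the reachable choices fixed and varying the unreachable one freely already gives 3 equivalent strategies.
No other strategy reproduces this row, so those 3 are the full class: Stay/C/Mid/h, Stay/D/Mid/h, Stay/B/Mid/h.

3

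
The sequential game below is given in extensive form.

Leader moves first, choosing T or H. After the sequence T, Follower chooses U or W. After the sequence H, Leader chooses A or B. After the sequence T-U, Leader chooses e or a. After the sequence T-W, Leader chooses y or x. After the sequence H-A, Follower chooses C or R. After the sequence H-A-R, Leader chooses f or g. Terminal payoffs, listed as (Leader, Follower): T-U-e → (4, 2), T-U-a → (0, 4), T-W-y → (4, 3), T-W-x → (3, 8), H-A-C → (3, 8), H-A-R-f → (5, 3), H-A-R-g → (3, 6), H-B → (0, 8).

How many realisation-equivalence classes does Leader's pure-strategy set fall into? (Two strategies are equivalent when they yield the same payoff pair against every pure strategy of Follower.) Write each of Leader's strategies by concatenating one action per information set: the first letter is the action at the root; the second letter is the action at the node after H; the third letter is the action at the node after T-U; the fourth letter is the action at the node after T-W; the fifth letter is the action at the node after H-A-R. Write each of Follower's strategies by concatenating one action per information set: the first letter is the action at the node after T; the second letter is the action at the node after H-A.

7

Leader has 32 pure strategies: TAeyf, TAeyg, TAexf, TAexg, TAayf, TAayg, TAaxf, TAaxg, TBeyf, TBeyg, TBexf, TBexg, TBayf, TBayg, TBaxf, TBaxg, HAeyf, HAeyg, HAexf, HAexg, HAayf, HAayg, HAaxf, HAaxg, HBeyf, HBeyg, HBexf, HBexg, HBayf, HBayg, HBaxf, HBaxg. Columns: UC, UR, WC, WR.
{TAeyf, TAeyg, TBeyf, TBeyg} → row (4,2) (4,2) (4,3) (4,3)
{TAexf, TAexg, TBexf, TBexg} → row (4,2) (4,2) (3,8) (3,8)
{TAayf, TAayg, TBayf, TBayg} → row (0,4) (0,4) (4,3) (4,3)
{TAaxf, TAaxg, TBaxf, TBaxg} → row (0,4) (0,4) (3,8) (3,8)
{HAeyf, HAexf, HAayf, HAaxf} → row (3,8) (5,3) (3,8) (5,3)
{HAeyg, HAexg, HAayg, HAaxg} → row (3,8) (3,6) (3,8) (3,6)
{HBeyf, HBeyg, HBexf, HBexg, HBayf, HBayg, HBaxf, HBaxg} → row (0,8) (0,8) (0,8) (0,8)
That's 7 distinct rows out of 32 strategies.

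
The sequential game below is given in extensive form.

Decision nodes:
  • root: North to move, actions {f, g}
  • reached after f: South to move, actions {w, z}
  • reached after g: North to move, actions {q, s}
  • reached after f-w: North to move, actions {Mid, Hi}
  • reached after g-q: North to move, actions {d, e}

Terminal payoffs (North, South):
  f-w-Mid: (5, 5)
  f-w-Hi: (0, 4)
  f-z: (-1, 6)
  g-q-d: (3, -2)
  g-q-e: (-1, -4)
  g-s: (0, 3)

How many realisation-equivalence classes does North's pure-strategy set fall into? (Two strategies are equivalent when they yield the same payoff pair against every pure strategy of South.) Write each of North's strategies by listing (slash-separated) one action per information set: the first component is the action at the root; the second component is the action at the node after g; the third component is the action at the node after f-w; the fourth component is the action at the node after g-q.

North has 16 pure strategies: f/q/Mid/d, f/q/Mid/e, f/q/Hi/d, f/q/Hi/e, f/s/Mid/d, f/s/Mid/e, f/s/Hi/d, f/s/Hi/e, g/q/Mid/d, g/q/Mid/e, g/q/Hi/d, g/q/Hi/e, g/s/Mid/d, g/s/Mid/e, g/s/Hi/d, g/s/Hi/e. Columns: w, z.
{f/q/Mid/d, f/q/Mid/e, f/s/Mid/d, f/s/Mid/e} → row (5,5) (-1,6)
{f/q/Hi/d, f/q/Hi/e, f/s/Hi/d, f/s/Hi/e} → row (0,4) (-1,6)
{g/q/Mid/d, g/q/Hi/d} → row (3,-2) (3,-2)
{g/q/Mid/e, g/q/Hi/e} → row (-1,-4) (-1,-4)
{g/s/Mid/d, g/s/Mid/e, g/s/Hi/d, g/s/Hi/e} → row (0,3) (0,3)
That's 5 distinct rows out of 16 strategies.

5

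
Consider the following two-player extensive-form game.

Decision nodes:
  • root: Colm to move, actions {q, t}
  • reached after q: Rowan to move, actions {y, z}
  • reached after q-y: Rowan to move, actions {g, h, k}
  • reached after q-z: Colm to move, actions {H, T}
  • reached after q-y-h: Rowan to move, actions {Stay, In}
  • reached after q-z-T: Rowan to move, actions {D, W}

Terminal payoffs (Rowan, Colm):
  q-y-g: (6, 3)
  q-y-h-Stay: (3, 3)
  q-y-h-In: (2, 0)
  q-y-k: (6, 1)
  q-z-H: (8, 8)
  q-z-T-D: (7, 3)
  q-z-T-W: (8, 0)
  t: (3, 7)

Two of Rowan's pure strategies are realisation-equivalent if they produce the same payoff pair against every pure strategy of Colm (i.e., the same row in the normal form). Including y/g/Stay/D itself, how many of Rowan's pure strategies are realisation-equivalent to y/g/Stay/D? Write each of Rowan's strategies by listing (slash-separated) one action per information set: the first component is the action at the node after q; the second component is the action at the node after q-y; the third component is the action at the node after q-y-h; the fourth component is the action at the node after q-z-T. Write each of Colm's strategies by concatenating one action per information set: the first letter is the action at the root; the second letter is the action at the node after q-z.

4

Row for y/g/Stay/D (columns qH, qT, tH, tT): (6,3) (6,3) (3,7) (3,7).
Under y/g/Stay/D, Rowan's choice at the node after q-y-h and at the node after q-z-T can never be reached regardless of what Colm does, so varying those choices leaves every outcome unchanged.
Holding the reachable choices fixed and varying the unreachable ones freely already gives 2 × 2 = 4 equivalent strategies.
No other strategy reproduces this row, so those 4 are the full class: y/g/Stay/D, y/g/Stay/W, y/g/In/D, y/g/In/W.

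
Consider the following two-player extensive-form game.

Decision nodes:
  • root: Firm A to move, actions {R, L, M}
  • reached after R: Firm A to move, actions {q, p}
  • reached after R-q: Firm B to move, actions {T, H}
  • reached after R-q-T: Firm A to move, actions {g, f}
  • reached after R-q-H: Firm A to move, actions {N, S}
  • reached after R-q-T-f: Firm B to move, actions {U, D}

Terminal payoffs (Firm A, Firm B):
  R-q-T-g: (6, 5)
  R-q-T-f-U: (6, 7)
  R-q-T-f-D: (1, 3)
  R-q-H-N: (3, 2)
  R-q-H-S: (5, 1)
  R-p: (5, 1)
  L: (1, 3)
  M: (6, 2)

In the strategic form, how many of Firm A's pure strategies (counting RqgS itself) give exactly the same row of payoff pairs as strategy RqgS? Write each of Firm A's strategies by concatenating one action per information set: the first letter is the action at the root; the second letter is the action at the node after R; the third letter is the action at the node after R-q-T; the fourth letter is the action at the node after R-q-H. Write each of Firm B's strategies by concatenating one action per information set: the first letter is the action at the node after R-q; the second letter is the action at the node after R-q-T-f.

1

Row for RqgS (columns TU, TD, HU, HD): (6,5) (6,5) (5,1) (5,1).
Every one of Firm A's information sets is on the play path for some reply by Firm B when Firm A follows RqgS.
Changing the action at any of them therefore changes at least one column, so only RqgS itself gives this row.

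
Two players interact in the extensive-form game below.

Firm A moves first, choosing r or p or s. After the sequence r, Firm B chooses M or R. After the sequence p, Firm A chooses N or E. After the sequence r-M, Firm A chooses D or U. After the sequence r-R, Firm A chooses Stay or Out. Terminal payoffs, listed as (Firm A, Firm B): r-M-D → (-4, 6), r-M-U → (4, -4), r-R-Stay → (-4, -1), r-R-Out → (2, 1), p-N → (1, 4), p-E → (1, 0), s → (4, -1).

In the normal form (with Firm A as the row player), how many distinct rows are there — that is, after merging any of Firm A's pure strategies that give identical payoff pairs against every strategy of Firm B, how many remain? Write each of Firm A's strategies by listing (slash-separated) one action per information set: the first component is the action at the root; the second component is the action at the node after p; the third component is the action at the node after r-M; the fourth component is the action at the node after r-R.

Firm A has 24 pure strategies: r/N/D/Stay, r/N/D/Out, r/N/U/Stay, r/N/U/Out, r/E/D/Stay, r/E/D/Out, r/E/U/Stay, r/E/U/Out, p/N/D/Stay, p/N/D/Out, p/N/U/Stay, p/N/U/Out, p/E/D/Stay, p/E/D/Out, p/E/U/Stay, p/E/U/Out, s/N/D/Stay, s/N/D/Out, s/N/U/Stay, s/N/U/Out, s/E/D/Stay, s/E/D/Out, s/E/U/Stay, s/E/U/Out. Columns: M, R.
{r/N/D/Stay, r/E/D/Stay} → row (-4,6) (-4,-1)
{r/N/D/Out, r/E/D/Out} → row (-4,6) (2,1)
{r/N/U/Stay, r/E/U/Stay} → row (4,-4) (-4,-1)
{r/N/U/Out, r/E/U/Out} → row (4,-4) (2,1)
{p/N/D/Stay, p/N/D/Out, p/N/U/Stay, p/N/U/Out} → row (1,4) (1,4)
{p/E/D/Stay, p/E/D/Out, p/E/U/Stay, p/E/U/Out} → row (1,0) (1,0)
{s/N/D/Stay, s/N/D/Out, s/N/U/Stay, s/N/U/Out, s/E/D/Stay, s/E/D/Out, s/E/U/Stay, s/E/U/Out} → row (4,-1) (4,-1)
That's 7 distinct rows out of 24 strategies.

7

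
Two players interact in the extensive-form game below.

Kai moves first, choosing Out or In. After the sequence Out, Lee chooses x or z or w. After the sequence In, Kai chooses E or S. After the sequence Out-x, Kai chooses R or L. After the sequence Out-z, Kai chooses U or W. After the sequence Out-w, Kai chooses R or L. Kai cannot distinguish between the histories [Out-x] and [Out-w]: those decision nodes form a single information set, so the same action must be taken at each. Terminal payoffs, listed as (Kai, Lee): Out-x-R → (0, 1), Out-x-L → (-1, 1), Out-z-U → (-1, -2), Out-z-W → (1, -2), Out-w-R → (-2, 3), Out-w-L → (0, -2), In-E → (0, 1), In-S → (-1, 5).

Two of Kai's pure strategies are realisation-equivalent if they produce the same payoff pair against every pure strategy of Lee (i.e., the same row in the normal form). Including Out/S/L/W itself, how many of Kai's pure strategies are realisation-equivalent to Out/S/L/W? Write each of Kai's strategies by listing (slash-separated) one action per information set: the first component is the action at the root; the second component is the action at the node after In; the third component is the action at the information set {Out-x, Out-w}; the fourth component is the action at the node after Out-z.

2

Row for Out/S/L/W (columns x, z, w): (-1,1) (1,-2) (0,-2).
Under Out/S/L/W, Kai's choice at the node after In can never be reached regardless of what Lee does, so varying those choices leaves every outcome unchanged.
Holding the reachable choices fixed and varying the unreachable one freely already gives 2 equivalent strategies.
No other strategy reproduces this row, so those 2 are the full class: Out/E/L/W, Out/S/L/W.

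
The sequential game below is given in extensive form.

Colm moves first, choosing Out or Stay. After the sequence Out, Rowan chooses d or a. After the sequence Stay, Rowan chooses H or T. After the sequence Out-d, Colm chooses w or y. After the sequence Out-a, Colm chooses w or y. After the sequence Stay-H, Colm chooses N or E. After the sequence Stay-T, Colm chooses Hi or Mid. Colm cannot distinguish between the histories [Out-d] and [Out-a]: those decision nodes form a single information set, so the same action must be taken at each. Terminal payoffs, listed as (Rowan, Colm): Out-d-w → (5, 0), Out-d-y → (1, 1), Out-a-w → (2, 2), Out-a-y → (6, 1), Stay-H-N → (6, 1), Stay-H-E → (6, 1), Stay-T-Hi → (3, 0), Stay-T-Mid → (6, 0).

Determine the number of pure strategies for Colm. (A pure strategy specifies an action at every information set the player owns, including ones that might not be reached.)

16

Colm owns the root with actions {Out, Stay} — two choices.
Colm owns the information set {Out-d, Out-a} with actions {w, y} — two choices.
Colm owns the node after Stay-H with actions {N, E} — two choices.
Colm owns the node after Stay-T with actions {Hi, Mid} — two choices.
A pure strategy fixes one action at each information set independently, so the count is the product 2 × 2 × 2 × 2 = 16.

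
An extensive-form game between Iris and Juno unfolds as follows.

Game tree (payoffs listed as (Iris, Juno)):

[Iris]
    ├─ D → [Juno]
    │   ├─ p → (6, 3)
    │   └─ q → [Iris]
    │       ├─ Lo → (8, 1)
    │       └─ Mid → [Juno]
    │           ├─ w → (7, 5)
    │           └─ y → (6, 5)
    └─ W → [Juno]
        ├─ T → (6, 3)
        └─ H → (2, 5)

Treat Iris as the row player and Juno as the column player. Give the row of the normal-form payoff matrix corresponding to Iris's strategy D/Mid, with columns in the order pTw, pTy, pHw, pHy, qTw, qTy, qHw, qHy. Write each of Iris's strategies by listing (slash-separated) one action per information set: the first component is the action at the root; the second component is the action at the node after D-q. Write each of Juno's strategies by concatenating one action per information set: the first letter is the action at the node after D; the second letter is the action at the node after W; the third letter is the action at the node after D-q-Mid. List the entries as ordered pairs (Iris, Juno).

vs pTw: Iris plays D → Juno plays p at [D] → (6, 3)
vs pTy: Iris plays D → Juno plays p at [D] → (6, 3)
vs pHw: Iris plays D → Juno plays p at [D] → (6, 3)
vs pHy: Iris plays D → Juno plays p at [D] → (6, 3)
vs qTw: Iris plays D → Juno plays q at [D] → Iris plays Mid at [D-q] → Juno plays w at [D-q-Mid] → (7, 5)
vs qTy: Iris plays D → Juno plays q at [D] → Iris plays Mid at [D-q] → Juno plays y at [D-q-Mid] → (6, 5)
vs qHw: Iris plays D → Juno plays q at [D] → Iris plays Mid at [D-q] → Juno plays w at [D-q-Mid] → (7, 5)
vs qHy: Iris plays D → Juno plays q at [D] → Iris plays Mid at [D-q] → Juno plays y at [D-q-Mid] → (6, 5)

(6,3) (6,3) (6,3) (6,3) (7,5) (6,5) (7,5) (6,5)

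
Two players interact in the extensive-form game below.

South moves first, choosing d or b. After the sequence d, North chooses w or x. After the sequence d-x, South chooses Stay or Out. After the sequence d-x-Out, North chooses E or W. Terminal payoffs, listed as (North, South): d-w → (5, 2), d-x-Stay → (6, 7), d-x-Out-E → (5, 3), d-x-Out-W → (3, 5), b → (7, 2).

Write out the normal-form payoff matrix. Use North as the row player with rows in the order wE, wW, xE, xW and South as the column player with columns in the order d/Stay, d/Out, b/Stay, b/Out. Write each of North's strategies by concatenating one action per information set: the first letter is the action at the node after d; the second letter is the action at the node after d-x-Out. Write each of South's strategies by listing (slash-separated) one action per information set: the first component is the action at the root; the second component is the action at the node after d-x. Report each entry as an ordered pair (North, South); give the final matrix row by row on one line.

       d/Stay    d/Out   b/Stay    b/Out
  wE    (5,2)    (5,2)    (7,2)    (7,2)
  wW    (5,2)    (5,2)    (7,2)    (7,2)
  xE    (6,7)    (5,3)    (7,2)    (7,2)
  xW    (6,7)    (3,5)    (7,2)    (7,2)

wE: (5,2) (5,2) (7,2) (7,2) | wW: (5,2) (5,2) (7,2) (7,2) | xE: (6,7) (5,3) (7,2) (7,2) | xW: (6,7) (3,5) (7,2) (7,2)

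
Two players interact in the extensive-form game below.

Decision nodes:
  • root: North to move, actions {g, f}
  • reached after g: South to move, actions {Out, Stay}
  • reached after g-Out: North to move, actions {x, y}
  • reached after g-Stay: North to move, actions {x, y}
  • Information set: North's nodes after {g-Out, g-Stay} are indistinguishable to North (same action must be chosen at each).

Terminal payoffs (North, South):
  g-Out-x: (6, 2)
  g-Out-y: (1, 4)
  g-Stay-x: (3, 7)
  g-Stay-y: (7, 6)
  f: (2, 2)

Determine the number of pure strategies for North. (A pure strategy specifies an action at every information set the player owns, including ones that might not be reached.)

4

North owns the root with actions {g, f} — two choices.
North owns the information set {g-Out, g-Stay} with actions {x, y} — two choices.
A pure strategy fixes one action at each information set independently, so the count is the product 2 × 2 = 4.
(For reference, South has 2 pure strategies, giving a 4×2 normal-form matrix.)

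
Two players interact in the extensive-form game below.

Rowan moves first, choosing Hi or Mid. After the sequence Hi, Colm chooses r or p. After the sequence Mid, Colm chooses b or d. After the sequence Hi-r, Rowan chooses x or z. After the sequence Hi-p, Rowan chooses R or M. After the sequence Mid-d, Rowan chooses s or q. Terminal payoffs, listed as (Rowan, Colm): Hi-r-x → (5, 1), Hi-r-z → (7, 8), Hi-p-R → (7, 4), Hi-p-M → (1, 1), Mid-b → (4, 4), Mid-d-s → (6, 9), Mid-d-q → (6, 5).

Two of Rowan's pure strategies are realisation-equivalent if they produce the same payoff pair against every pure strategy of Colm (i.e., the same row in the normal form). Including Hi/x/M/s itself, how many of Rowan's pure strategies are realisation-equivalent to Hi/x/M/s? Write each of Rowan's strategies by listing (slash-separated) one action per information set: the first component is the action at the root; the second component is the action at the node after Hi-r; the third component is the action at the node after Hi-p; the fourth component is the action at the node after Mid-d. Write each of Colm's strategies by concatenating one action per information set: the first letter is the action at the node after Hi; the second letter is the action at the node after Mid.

2

Row for Hi/x/M/s (columns rb, rd, pb, pd): (5,1) (5,1) (1,1) (1,1).
Under Hi/x/M/s, Rowan's choice at the node after Mid-d can never be reached regardless of what Colm does, so varying those choices leaves every outcome unchanged.
Holding the reachable choices fixed and varying the unreachable one freely already gives 2 equivalent strategies.
No other strategy reproduces this row, so those 2 are the full class: Hi/x/M/s, Hi/x/M/q.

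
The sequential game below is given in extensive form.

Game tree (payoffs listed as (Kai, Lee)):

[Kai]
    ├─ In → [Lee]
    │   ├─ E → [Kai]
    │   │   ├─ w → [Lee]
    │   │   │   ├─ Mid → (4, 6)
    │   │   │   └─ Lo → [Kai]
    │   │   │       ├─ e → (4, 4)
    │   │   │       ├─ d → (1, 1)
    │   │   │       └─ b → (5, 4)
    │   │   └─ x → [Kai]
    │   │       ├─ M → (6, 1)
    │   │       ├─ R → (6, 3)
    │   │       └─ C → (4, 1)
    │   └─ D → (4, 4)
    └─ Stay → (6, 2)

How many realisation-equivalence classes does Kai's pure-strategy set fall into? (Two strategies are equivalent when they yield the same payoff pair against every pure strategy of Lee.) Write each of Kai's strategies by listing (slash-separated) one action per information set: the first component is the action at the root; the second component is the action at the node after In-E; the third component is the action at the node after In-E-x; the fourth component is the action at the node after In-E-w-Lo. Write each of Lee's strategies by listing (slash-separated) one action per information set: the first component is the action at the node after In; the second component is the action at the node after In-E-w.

Kai has 36 pure strategies: In/w/M/e, In/w/M/d, In/w/M/b, In/w/R/e, In/w/R/d, In/w/R/b, In/w/C/e, In/w/C/d, In/w/C/b, In/x/M/e, In/x/M/d, In/x/M/b, In/x/R/e, In/x/R/d, In/x/R/b, In/x/C/e, In/x/C/d, In/x/C/b, Stay/w/M/e, Stay/w/M/d, Stay/w/M/b, Stay/w/R/e, Stay/w/R/d, Stay/w/R/b, Stay/w/C/e, Stay/w/C/d, Stay/w/C/b, Stay/x/M/e, Stay/x/M/d, Stay/x/M/b, Stay/x/R/e, Stay/x/R/d, Stay/x/R/b, Stay/x/C/e, Stay/x/C/d, Stay/x/C/b. Columns: E/Mid, E/Lo, D/Mid, D/Lo.
{In/w/M/e, In/w/R/e, In/w/C/e} → row (4,6) (4,4) (4,4) (4,4)
{In/w/M/d, In/w/R/d, In/w/C/d} → row (4,6) (1,1) (4,4) (4,4)
{In/w/M/b, In/w/R/b, In/w/C/b} → row (4,6) (5,4) (4,4) (4,4)
{In/x/M/e, In/x/M/d, In/x/M/b} → row (6,1) (6,1) (4,4) (4,4)
{In/x/R/e, In/x/R/d, In/x/R/b} → row (6,3) (6,3) (4,4) (4,4)
{In/x/C/e, In/x/C/d, In/x/C/b} → row (4,1) (4,1) (4,4) (4,4)
{Stay/w/M/e, Stay/w/M/d, Stay/w/M/b, Stay/w/R/e, Stay/w/R/d, Stay/w/R/b, Stay/w/C/e, Stay/w/C/d, Stay/w/C/b, Stay/x/M/e, Stay/x/M/d, Stay/x/M/b, Stay/x/R/e, Stay/x/R/d, Stay/x/R/b, Stay/x/C/e, Stay/x/C/d, Stay/x/C/b} → row (6,2) (6,2) (6,2) (6,2)
That's 7 distinct rows out of 36 strategies.

7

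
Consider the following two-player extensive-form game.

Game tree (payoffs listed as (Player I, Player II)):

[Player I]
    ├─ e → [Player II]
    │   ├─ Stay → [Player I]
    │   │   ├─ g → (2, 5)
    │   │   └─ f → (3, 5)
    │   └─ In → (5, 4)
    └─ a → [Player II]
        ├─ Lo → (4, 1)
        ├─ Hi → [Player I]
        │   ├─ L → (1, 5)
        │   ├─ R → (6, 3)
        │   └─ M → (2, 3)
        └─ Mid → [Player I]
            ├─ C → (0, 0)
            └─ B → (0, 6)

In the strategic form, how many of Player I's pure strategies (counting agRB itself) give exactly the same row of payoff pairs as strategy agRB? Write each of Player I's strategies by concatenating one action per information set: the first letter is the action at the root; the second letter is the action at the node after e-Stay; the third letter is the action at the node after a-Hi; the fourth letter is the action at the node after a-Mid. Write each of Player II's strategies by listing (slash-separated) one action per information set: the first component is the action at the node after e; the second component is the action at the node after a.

2

Row for agRB (columns Stay/Lo, Stay/Hi, Stay/Mid, In/Lo, In/Hi, In/Mid): (4,1) (6,3) (0,6) (4,1) (6,3) (0,6).
Under agRB, Player I's choice at the node after e-Stay can never be reached regardless of what Player II does, so varying those choices leaves every outcome unchanged.
Holding the reachable choices fixed and varying the unreachable one freely already gives 2 equivalent strategies.
No other strategy reproduces this row, so those 2 are the full class: agRB, afRB.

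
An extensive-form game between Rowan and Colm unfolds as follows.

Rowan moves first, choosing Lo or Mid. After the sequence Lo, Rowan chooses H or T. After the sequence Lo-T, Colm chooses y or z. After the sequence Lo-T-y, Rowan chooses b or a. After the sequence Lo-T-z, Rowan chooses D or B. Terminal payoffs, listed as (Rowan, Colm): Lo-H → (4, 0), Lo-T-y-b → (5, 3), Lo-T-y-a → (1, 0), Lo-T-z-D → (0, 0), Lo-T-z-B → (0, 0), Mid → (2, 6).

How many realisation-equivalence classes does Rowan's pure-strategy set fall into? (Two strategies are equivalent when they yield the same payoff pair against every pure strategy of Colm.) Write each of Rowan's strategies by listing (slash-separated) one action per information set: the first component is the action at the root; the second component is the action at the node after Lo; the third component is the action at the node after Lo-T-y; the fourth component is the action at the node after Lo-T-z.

Rowan has 16 pure strategies: Lo/H/b/D, Lo/H/b/B, Lo/H/a/D, Lo/H/a/B, Lo/T/b/D, Lo/T/b/B, Lo/T/a/D, Lo/T/a/B, Mid/H/b/D, Mid/H/b/B, Mid/H/a/D, Mid/H/a/B, Mid/T/b/D, Mid/T/b/B, Mid/T/a/D, Mid/T/a/B. Columns: y, z.
{Lo/H/b/D, Lo/H/b/B, Lo/H/a/D, Lo/H/a/B} → row (4,0) (4,0)
{Lo/T/b/D, Lo/T/b/B} → row (5,3) (0,0)
{Lo/T/a/D, Lo/T/a/B} → row (1,0) (0,0)
{Mid/H/b/D, Mid/H/b/B, Mid/H/a/D, Mid/H/a/B, Mid/T/b/D, Mid/T/b/B, Mid/T/a/D, Mid/T/a/B} → row (2,6) (2,6)
That's 4 distinct rows out of 16 strategies.

4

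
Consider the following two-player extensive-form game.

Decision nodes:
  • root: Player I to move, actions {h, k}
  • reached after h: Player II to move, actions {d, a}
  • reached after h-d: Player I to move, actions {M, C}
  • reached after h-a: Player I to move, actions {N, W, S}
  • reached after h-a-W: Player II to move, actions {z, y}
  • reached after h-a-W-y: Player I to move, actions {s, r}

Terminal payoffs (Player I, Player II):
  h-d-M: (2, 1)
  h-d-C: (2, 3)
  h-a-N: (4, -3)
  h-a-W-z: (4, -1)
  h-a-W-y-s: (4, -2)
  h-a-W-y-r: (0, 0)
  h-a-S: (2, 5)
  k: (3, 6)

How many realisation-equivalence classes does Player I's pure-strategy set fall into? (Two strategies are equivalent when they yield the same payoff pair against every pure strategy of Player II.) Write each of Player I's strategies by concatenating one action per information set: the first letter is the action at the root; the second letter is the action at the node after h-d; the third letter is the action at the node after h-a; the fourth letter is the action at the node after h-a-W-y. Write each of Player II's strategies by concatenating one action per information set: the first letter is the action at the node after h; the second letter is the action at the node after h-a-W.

Player I has 24 pure strategies: hMNs, hMNr, hMWs, hMWr, hMSs, hMSr, hCNs, hCNr, hCWs, hCWr, hCSs, hCSr, kMNs, kMNr, kMWs, kMWr, kMSs, kMSr, kCNs, kCNr, kCWs, kCWr, kCSs, kCSr. Columns: dz, dy, az, ay.
{hMNs, hMNr} → row (2,1) (2,1) (4,-3) (4,-3)
{hMWs} → row (2,1) (2,1) (4,-1) (4,-2)
{hMWr} → row (2,1) (2,1) (4,-1) (0,0)
{hMSs, hMSr} → row (2,1) (2,1) (2,5) (2,5)
{hCNs, hCNr} → row (2,3) (2,3) (4,-3) (4,-3)
{hCWs} → row (2,3) (2,3) (4,-1) (4,-2)
{hCWr} → row (2,3) (2,3) (4,-1) (0,0)
{hCSs, hCSr} → row (2,3) (2,3) (2,5) (2,5)
{kMNs, kMNr, kMWs, kMWr, kMSs, kMSr, kCNs, kCNr, kCWs, kCWr, kCSs, kCSr} → row (3,6) (3,6) (3,6) (3,6)
That's 9 distinct rows out of 24 strategies.

9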